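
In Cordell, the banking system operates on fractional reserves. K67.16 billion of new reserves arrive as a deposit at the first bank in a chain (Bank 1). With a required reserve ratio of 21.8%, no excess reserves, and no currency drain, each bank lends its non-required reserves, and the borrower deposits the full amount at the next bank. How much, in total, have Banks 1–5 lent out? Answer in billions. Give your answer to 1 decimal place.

Bank i lends (1 − rr)^i of the original deposit: Bank 1 lends 67.16·0.7820 ≈ 52.5191, Bank 2 lends 67.16·0.7820² ≈ 41.0700, and so on.
Summing a geometric series: total = 67.16·[0.7820·(1 − 0.7820^5) / (1 − 0.7820)] ≈ 170.4612 billion.

K170.5 billion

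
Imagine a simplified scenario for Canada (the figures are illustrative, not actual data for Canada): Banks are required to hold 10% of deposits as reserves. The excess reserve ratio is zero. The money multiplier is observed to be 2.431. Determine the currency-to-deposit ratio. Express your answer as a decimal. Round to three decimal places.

0.529

Using m = 2.431. From m = (1 + c)/(c + rr + e), rearranging gives 1 + c = m·(c + rr + e), so c·(1 − m) = m·(rr + e) − 1.
Hence c = [m·(rr + e) − 1]/(1 − m) = [2.431 × (0.1 + 0) − 1] / (1 − 2.431) ≈ 0.528931.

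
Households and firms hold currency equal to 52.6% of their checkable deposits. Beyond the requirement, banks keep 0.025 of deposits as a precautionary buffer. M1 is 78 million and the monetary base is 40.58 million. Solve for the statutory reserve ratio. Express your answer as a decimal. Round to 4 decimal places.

Using m = M/MB = 78/40.58 ≈ 1.922129. Since m = (1 + c)/(c + rr + e), the denominator satisfies c + rr + e = (1 + c)/m = (1 + 0.526) / 1.922129 ≈ 0.793911.
With c = 0.526 and e = 0.025, the statutory reserve ratio is 0.793911 − 0.526 − 0.025 = 0.242911.

0.2429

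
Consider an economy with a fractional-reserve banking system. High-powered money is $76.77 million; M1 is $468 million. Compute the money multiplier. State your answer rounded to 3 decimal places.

6.096

The money multiplier is m = M / MB = 468 / 76.77 ≈ 6.09613.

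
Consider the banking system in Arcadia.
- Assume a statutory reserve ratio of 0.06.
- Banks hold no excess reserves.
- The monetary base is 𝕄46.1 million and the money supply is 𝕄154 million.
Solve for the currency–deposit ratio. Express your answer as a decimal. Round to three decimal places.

0.342

Using m = M/MB = 154/46.1 ≈ 3.340564. From m = (1 + c)/(c + rr + e), rearranging gives 1 + c = m·(c + rr + e), so c·(1 − m) = m·(rr + e) − 1.
Hence c = [m·(rr + e) − 1]/(1 − m) = [3.340564 × (0.06 + 0) − 1] / (1 − 3.340564) ≈ 0.341613.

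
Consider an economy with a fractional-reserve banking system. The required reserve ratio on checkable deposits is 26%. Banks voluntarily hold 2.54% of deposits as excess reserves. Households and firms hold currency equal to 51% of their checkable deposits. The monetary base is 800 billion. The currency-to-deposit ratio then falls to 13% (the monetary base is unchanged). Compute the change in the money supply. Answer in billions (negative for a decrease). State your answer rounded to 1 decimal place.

Initially m₁ = (1 + 0.51) / (0.26 + 0.0254 + 0.51) ≈ 1.89842, so M₁ = 1.89842 × 800 = 1518.736 billion.
After the change m₂ = (1 + 0.13) / (0.26 + 0.0254 + 0.13) ≈ 2.72027, so M₂ = 2.72027 × 800 = 2176.216 billion.
ΔM = M₂ − M₁ = 2176.216 − 1518.736 = 657.48 billion.

657.5 billion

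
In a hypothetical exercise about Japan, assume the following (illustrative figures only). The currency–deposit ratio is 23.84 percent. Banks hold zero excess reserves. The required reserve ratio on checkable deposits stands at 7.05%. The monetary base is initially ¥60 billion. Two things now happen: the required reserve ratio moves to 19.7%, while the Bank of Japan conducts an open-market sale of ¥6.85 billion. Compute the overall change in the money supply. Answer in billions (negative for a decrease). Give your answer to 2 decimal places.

Before: m₁ = (1 + 0.2384) / (0.0705 + 0.2384) ≈ 4.00906, MB₁ = 60, so M₁ = 4.00906 × 60 = 240.5436 billion.
After: m₂ = (1 + 0.2384) / (0.197 + 0.2384) ≈ 2.84428, MB₂ = 60 − 6.85 = 53.15, so M₂ = 2.84428 × 53.15 ≈ 151.1735 billion.
ΔM = M₂ − M₁ = 151.1735 − 240.5436 = -89.3701 billion.

-89.37 billion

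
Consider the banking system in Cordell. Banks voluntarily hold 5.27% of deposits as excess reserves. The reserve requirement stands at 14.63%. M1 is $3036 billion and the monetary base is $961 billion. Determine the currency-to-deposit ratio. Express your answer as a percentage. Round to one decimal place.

17.2%

Using m = M/MB = 3036/961 ≈ 3.159209. From m = (1 + c)/(c + rr + e), rearranging gives 1 + c = m·(c + rr + e), so c·(1 − m) = m·(rr + e) − 1.
Hence c = [m·(rr + e) − 1]/(1 − m) = [3.159209 × (0.1463 + 0.0527) − 1] / (1 − 3.159209) ≈ 0.171969.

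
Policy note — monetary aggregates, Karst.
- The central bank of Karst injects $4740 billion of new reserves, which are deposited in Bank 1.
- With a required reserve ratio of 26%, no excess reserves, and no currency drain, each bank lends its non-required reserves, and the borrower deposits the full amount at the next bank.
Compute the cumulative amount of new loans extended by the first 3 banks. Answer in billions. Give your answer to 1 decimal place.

Bank i lends (1 − rr)^i of the original deposit: Bank 1 lends 4740·0.7400 = 3507.6000, Bank 2 lends 4740·0.7400² = 2595.6240, and so on.
Summing a geometric series: total = 4740·[0.7400·(1 − 0.7400^3) / (1 − 0.7400)] ≈ 8023.9858 billion.

$8024.0 billion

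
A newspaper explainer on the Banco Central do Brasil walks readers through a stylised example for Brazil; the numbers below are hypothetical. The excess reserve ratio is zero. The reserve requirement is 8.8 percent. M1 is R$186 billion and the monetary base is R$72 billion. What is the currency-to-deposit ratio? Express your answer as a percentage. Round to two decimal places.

Using m = M/MB = 186/72 ≈ 2.583333. From m = (1 + c)/(c + rr + e), rearranging gives 1 + c = m·(c + rr + e), so c·(1 − m) = m·(rr + e) − 1.
Hence c = [m·(rr + e) − 1]/(1 − m) = [2.583333 × (0.088 + 0) − 1] / (1 − 2.583333) ≈ 0.488000.

48.80%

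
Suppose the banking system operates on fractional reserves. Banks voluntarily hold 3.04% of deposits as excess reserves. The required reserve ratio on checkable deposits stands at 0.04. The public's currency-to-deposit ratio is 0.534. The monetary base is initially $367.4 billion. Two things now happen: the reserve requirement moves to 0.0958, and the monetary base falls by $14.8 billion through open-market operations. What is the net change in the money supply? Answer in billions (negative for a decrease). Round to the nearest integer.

Before: m₁ = (1 + 0.534) / (0.04 + 0.0304 + 0.534) ≈ 2.5381, MB₁ = 367.4, so M₁ = 2.5381 × 367.4 ≈ 932.4979 billion.
After: m₂ = (1 + 0.534) / (0.0958 + 0.0304 + 0.534) ≈ 2.3235, MB₂ = 367.4 − 14.8 = 352.6, so M₂ = 2.3235 × 352.6 = 819.2661 billion.
ΔM = M₂ − M₁ = 819.2661 − 932.4979 = -113.2318 billion.

-113 billion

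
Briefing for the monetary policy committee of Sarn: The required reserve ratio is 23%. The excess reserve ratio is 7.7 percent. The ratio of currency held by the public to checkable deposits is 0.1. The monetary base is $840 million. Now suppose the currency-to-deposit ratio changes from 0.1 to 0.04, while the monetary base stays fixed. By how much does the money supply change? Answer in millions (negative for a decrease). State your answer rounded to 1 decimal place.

$247.3 million

Initially m₁ = (1 + 0.1) / (0.23 + 0.077 + 0.1) ≈ 2.70270, so M₁ = 2.70270 × 840 = 2270.268 million.
After the change m₂ = (1 + 0.04) / (0.23 + 0.077 + 0.04) ≈ 2.99712, so M₂ = 2.99712 × 840 = 2517.5808 million.
ΔM = M₂ − M₁ = 2517.5808 − 2270.268 = 247.3128 million.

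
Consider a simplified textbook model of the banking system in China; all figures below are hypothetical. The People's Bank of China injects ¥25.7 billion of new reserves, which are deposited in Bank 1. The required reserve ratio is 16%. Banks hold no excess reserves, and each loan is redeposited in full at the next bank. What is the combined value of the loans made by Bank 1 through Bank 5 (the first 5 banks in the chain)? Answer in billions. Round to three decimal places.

¥78.498 billion

Bank i lends (1 − rr)^i of the original deposit: Bank 1 lends 25.7·0.8400 = 21.5880, Bank 2 lends 25.7·0.8400² ≈ 18.1339, and so on.
Summing a geometric series: total = 25.7·[0.8400·(1 − 0.8400^5) / (1 − 0.8400)] ≈ 78.4978 billion.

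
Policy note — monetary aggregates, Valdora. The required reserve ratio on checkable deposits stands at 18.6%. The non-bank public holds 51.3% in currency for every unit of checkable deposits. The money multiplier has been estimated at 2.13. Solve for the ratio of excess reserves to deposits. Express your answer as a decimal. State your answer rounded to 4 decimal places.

0.0113

Using m = 2.13. Since m = (1 + c)/(c + rr + e), the denominator satisfies c + rr + e = (1 + c)/m = (1 + 0.513) / 2.13 ≈ 0.710329.
With c = 0.513 and rr = 0.186, the ratio of excess reserves to deposits is 0.710329 − 0.513 − 0.186 = 0.011329.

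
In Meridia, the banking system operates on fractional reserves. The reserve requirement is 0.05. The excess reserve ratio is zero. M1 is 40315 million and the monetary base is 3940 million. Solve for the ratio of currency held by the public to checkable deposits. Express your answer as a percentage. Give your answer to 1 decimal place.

5.3%

Using m = M/MB = 40315/3940 ≈ 10.232234. From m = (1 + c)/(c + rr + e), rearranging gives 1 + c = m·(c + rr + e), so c·(1 − m) = m·(rr + e) − 1.
Hence c = [m·(rr + e) − 1]/(1 − m) = [10.232234 × (0.05 + 0) − 1] / (1 − 10.232234) ≈ 0.052900.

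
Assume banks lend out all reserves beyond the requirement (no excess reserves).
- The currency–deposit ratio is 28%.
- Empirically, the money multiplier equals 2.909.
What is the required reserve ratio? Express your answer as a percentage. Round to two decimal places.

Using m = 2.909. Since m = (1 + c)/(c + rr + e), the denominator satisfies c + rr + e = (1 + c)/m = (1 + 0.28) / 2.909 ≈ 0.440014.
With c = 0.28 and e = 0, the required reserve ratio is 0.440014 − 0.28 − 0 = 0.160014.

16.00%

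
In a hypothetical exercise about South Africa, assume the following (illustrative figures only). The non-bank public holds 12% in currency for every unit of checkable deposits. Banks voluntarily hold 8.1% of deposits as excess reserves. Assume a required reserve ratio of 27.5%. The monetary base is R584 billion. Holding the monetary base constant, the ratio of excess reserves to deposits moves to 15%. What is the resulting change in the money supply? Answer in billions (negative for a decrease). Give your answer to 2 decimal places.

-173.97 billion

Initially m₁ = (1 + 0.12) / (0.275 + 0.081 + 0.12) ≈ 2.352941, so M₁ = 2.352941 × 584 ≈ 1374.1175 billion.
After the change m₂ = (1 + 0.12) / (0.275 + 0.15 + 0.12) ≈ 2.055046, so M₂ = 2.055046 × 584 ≈ 1200.1469 billion.
ΔM = M₂ − M₁ = 1200.1469 − 1374.1175 = -173.9706 billion.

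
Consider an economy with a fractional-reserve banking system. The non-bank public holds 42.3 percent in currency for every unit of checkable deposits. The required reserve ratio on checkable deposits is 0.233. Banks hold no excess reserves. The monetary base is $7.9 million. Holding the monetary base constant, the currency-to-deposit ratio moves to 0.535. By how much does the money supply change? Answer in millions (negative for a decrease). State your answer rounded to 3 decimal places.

Initially m₁ = (1 + 0.423) / (0.233 + 0.423) ≈ 2.16921, so M₁ = 2.16921 × 7.9 ≈ 17.1368 million.
After the change m₂ = (1 + 0.535) / (0.233 + 0.535) ≈ 1.99870, so M₂ = 1.99870 × 7.9 ≈ 15.7897 million.
ΔM = M₂ − M₁ = 15.7897 − 17.1368 = -1.3471 million.

-1.347 million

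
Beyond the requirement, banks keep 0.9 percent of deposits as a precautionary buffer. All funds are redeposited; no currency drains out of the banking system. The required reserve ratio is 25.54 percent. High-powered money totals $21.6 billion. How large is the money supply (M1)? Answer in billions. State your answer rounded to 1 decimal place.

The money multiplier is m = 1 / (rr + e) = 1 / (0.2554 + 0.009) ≈ 3.7821.
So M = m × MB = 3.7821 × 21.6 ≈ 81.6934 billion.

$81.7 billion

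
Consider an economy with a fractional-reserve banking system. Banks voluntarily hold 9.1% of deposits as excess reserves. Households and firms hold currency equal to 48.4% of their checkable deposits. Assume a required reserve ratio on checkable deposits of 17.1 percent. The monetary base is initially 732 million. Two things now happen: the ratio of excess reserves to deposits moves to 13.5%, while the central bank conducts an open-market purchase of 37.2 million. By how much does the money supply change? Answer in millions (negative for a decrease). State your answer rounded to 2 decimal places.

Before: m₁ = (1 + 0.484) / (0.171 + 0.091 + 0.484) ≈ 1.989276, MB₁ = 732, so M₁ = 1.989276 × 732 ≈ 1456.15 million.
After: m₂ = (1 + 0.484) / (0.171 + 0.135 + 0.484) ≈ 1.878481, MB₂ = 732 + 37.2 = 769.2, so M₂ = 1.878481 × 769.2 ≈ 1444.9276 million.
ΔM = M₂ − M₁ = 1444.9276 − 1456.15 = -11.2224 million.

-11.22 million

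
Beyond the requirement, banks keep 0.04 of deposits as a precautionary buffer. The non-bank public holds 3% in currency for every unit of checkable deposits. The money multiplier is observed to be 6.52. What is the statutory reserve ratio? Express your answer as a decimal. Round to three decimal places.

Using m = 6.52. Since m = (1 + c)/(c + rr + e), the denominator satisfies c + rr + e = (1 + c)/m = (1 + 0.03) / 6.52 ≈ 0.157975.
With c = 0.03 and e = 0.04, the statutory reserve ratio is 0.157975 − 0.03 − 0.04 = 0.087975.

0.088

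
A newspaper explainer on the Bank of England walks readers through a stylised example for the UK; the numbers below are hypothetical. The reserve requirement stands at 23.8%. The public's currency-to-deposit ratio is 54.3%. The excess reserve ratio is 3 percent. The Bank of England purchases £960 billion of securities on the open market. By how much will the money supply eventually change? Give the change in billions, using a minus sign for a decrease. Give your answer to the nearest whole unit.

£1826 billion

The money multiplier is m = (1 + c) / (rr + e + c) = (1 + 0.543) / (0.238 + 0.03 + 0.543) ≈ 1.9026.
The purchase adds 960 billion of base, so ΔM = m × ΔMB = 1.9026 × (+960) = 1826.496 billion.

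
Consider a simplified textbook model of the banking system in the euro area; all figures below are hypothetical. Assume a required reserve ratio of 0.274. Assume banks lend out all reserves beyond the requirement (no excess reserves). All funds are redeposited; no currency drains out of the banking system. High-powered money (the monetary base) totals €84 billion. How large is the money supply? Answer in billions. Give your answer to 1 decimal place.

€306.6 billion

With no currency drain or excess reserves, the money multiplier is m = 1/rr = 1/0.274 ≈ 3.6496.
Money supply M = m × MB = 3.6496 × 84 = 306.5664 billion.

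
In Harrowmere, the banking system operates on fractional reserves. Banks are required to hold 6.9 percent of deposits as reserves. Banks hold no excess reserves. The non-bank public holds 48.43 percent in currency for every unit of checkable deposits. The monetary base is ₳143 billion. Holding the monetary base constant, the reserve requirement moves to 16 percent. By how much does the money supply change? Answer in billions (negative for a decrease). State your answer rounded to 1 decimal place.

-54.2 billion

Initially m₁ = (1 + 0.4843) / (0.069 + 0.4843) ≈ 2.68263, so M₁ = 2.68263 × 143 ≈ 383.6161 billion.
After the change m₂ = (1 + 0.4843) / (0.16 + 0.4843) ≈ 2.30374, so M₂ = 2.30374 × 143 ≈ 329.4348 billion.
ΔM = M₂ − M₁ = 329.4348 − 383.6161 = -54.1813 billion.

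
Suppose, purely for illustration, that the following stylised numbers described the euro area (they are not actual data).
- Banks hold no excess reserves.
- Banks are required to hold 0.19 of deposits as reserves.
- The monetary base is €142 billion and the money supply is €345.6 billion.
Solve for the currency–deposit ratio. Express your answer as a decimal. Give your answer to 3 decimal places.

Using m = M/MB = 345.6/142 ≈ 2.433803. From m = (1 + c)/(c + rr + e), rearranging gives 1 + c = m·(c + rr + e), so c·(1 − m) = m·(rr + e) − 1.
Hence c = [m·(rr + e) − 1]/(1 − m) = [2.433803 × (0.19 + 0) − 1] / (1 − 2.433803) ≈ 0.374931.

0.375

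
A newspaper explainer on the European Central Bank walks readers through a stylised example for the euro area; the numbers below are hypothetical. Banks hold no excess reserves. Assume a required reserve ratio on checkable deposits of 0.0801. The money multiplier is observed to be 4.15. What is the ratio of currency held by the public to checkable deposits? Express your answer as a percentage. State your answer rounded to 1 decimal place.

21.2%

Using m = 4.15. From m = (1 + c)/(c + rr + e), rearranging gives 1 + c = m·(c + rr + e), so c·(1 − m) = m·(rr + e) − 1.
Hence c = [m·(rr + e) − 1]/(1 − m) = [4.15 × (0.0801 + 0) − 1] / (1 − 4.15) ≈ 0.211932.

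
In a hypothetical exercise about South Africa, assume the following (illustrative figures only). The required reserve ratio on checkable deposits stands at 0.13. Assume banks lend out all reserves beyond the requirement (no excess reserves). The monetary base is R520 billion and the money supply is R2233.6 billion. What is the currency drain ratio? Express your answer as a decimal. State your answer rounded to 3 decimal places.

Using m = M/MB = 2233.6/520 ≈ 4.295385. From m = (1 + c)/(c + rr + e), rearranging gives 1 + c = m·(c + rr + e), so c·(1 − m) = m·(rr + e) − 1.
Hence c = [m·(rr + e) − 1]/(1 − m) = [4.295385 × (0.13 + 0) − 1] / (1 − 4.295385) ≈ 0.134006.

0.134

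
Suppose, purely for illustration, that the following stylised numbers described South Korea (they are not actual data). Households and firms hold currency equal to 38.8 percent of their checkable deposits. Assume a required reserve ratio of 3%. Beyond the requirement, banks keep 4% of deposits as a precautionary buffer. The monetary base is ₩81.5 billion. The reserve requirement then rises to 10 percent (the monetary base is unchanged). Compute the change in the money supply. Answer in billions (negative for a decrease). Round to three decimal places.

-32.745 billion

Initially m₁ = (1 + 0.388) / (0.03 + 0.04 + 0.388) ≈ 3.030568, so M₁ = 3.030568 × 81.5 ≈ 246.9913 billion.
After the change m₂ = (1 + 0.388) / (0.1 + 0.04 + 0.388) ≈ 2.628788, so M₂ = 2.628788 × 81.5 ≈ 214.2462 billion.
ΔM = M₂ − M₁ = 214.2462 − 246.9913 = -32.7451 billion.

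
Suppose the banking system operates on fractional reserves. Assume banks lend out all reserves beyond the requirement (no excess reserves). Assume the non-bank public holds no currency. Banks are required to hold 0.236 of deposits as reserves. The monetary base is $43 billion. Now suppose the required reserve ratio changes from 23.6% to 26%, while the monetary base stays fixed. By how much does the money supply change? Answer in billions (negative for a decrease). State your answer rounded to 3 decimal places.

-16.819 billion

Initially m₁ = 1 / (0.236) ≈ 4.237288, so M₁ = 4.237288 × 43 ≈ 182.2034 billion.
After the change m₂ = 1 / (0.26) ≈ 3.846154, so M₂ = 3.846154 × 43 ≈ 165.3846 billion.
ΔM = M₂ − M₁ = 165.3846 − 182.2034 = -16.8188 billion.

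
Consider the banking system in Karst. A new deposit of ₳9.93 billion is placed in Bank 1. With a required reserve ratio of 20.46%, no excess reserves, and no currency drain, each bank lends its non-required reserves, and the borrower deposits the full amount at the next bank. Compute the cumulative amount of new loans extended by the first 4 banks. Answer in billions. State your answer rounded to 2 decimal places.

₳23.15 billion

Bank i lends (1 − rr)^i of the original deposit: Bank 1 lends 9.93·0.7954 ≈ 7.8983, Bank 2 lends 9.93·0.7954² ≈ 6.2823, and so on.
Summing a geometric series: total = 9.93·[0.7954·(1 − 0.7954^4) / (1 − 0.7954)] ≈ 23.1522 billion.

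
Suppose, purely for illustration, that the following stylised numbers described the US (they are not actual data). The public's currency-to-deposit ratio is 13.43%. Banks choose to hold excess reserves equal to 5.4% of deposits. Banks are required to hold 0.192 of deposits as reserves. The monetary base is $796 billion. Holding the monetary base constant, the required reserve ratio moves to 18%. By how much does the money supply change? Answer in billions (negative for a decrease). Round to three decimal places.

$77.356 billion

Initially m₁ = (1 + 0.1343) / (0.192 + 0.054 + 0.1343) ≈ 2.9826453, so M₁ = 2.9826453 × 796 ≈ 2374.1857 billion.
After the change m₂ = (1 + 0.1343) / (0.18 + 0.054 + 0.1343) ≈ 3.0798262, so M₂ = 3.0798262 × 796 ≈ 2451.5417 billion.
ΔM = M₂ − M₁ = 2451.5417 − 2374.1857 = 77.356 billion.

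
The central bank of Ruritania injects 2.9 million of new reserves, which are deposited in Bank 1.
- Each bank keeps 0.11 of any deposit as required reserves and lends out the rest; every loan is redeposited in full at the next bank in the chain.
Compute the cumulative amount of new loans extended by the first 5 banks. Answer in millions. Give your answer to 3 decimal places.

Bank i lends (1 − rr)^i of the original deposit: Bank 1 lends 2.9·0.8900 = 2.5810, Bank 2 lends 2.9·0.8900² ≈ 2.2971, and so on.
Summing a geometric series: total = 2.9·[0.8900·(1 − 0.8900^5) / (1 − 0.8900)] ≈ 10.3614 million.

10.361 million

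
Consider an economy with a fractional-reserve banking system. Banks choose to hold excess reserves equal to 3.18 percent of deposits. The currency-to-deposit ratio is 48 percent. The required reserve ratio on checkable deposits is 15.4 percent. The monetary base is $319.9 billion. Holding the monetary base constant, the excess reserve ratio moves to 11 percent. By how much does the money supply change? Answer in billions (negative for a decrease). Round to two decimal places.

Initially m₁ = (1 + 0.48) / (0.154 + 0.0318 + 0.48) ≈ 2.222890, so M₁ = 2.222890 × 319.9 ≈ 711.1025 billion.
After the change m₂ = (1 + 0.48) / (0.154 + 0.11 + 0.48) ≈ 1.989247, so M₂ = 1.989247 × 319.9 ≈ 636.3601 billion.
ΔM = M₂ − M₁ = 636.3601 − 711.1025 = -74.7424 billion.

-74.74 billion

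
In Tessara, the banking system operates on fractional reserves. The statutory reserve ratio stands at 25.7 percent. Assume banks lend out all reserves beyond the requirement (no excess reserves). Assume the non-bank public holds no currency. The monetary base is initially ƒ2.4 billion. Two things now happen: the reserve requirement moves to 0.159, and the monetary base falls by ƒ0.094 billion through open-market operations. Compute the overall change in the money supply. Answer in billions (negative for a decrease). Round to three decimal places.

Before: m₁ = 1 / (0.257) ≈ 3.89105, MB₁ = 2.4, so M₁ = 3.89105 × 2.4 ≈ 9.3385 billion.
After: m₂ = 1 / (0.159) ≈ 6.28931, MB₂ = 2.4 − 0.094 = 2.306, so M₂ = 6.28931 × 2.306 ≈ 14.5031 billion.
ΔM = M₂ − M₁ = 14.5031 − 9.3385 = 5.1646 billion.

ƒ5.165 billion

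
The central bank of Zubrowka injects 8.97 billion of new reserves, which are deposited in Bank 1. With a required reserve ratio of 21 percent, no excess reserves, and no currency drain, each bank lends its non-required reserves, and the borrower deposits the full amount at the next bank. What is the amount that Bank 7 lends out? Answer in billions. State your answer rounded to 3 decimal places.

1.723 billion

Each bank lends a fraction (1 − rr) = 0.7900 of the deposit it receives, so Bank 7 receives 8.97·0.7900^6 and lends 8.97·0.7900^7 ≈ 1.7226 billion.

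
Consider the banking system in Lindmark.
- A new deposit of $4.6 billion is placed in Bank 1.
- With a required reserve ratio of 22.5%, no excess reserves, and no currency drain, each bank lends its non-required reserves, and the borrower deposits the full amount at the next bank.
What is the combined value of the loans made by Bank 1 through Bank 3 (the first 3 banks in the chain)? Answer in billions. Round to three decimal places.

Bank i lends (1 − rr)^i of the original deposit: Bank 1 lends 4.6·0.7750 = 3.5650, Bank 2 lends 4.6·0.7750² ≈ 2.7629, and so on.
Summing a geometric series: total = 4.6·[0.7750·(1 − 0.7750^3) / (1 − 0.7750)] ≈ 8.4691 billion.

$8.469 billion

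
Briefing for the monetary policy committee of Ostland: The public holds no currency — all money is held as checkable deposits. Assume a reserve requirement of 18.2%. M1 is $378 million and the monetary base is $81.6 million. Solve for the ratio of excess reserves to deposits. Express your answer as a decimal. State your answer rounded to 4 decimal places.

Using m = M/MB = 378/81.6 ≈ 4.632353. Since m = (1 + c)/(c + rr + e), the denominator satisfies c + rr + e = (1 + c)/m = (1 + 0) / 4.632353 ≈ 0.215873.
With c = 0 and rr = 0.182, the ratio of excess reserves to deposits is 0.215873 − 0 − 0.182 = 0.033873.

0.0339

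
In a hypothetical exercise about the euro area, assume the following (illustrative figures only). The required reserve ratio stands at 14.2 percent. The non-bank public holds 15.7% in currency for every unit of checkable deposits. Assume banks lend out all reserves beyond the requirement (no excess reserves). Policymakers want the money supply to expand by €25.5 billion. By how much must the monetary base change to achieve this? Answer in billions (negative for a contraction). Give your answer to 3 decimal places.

The money multiplier is m = (1 + c) / (rr + c) = (1 + 0.157) / (0.142 + 0.157) ≈ 3.869565.
ΔMB = ΔM / m = (+25.5) / 3.869565 ≈ 6.5899 billion.

€6.590 billion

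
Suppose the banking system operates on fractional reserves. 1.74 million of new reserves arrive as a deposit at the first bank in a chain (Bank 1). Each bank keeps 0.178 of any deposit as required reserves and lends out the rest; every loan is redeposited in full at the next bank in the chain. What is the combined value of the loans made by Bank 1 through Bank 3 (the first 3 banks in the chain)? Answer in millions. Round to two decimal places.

Bank i lends (1 − rr)^i of the original deposit: Bank 1 lends 1.74·0.8220 ≈ 1.4303, Bank 2 lends 1.74·0.8220² ≈ 1.1757, and so on.
Summing a geometric series: total = 1.74·[0.8220·(1 − 0.8220^3) / (1 − 0.8220)] ≈ 3.5724 million.

3.57 million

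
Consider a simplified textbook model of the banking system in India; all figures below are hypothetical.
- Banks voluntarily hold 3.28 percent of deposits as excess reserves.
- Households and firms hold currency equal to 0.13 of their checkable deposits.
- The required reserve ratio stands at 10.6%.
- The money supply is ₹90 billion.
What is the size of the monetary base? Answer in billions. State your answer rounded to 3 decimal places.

₹21.409 billion

The money multiplier is m = (1 + c) / (rr + e + c) = (1 + 0.13) / (0.106 + 0.0328 + 0.13) ≈ 4.203869.
MB = M / m = 90 / 4.203869 ≈ 21.4088 billion.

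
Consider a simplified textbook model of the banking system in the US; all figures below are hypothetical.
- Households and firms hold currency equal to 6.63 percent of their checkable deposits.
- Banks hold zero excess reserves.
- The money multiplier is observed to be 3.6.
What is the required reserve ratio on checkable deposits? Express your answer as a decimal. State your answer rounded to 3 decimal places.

0.230

Using m = 3.6. Since m = (1 + c)/(c + rr + e), the denominator satisfies c + rr + e = (1 + c)/m = (1 + 0.0663) / 3.6 ≈ 0.296194.
With c = 0.0663 and e = 0, the required reserve ratio on checkable deposits is 0.296194 − 0.0663 − 0 = 0.229894.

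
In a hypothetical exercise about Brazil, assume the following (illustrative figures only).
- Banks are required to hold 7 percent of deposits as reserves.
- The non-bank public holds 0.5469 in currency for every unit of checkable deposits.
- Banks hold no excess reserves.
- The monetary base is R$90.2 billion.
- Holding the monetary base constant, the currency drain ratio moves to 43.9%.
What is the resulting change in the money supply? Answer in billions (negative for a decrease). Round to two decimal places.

Initially m₁ = (1 + 0.5469) / (0.07 + 0.5469) ≈ 2.50754, so M₁ = 2.50754 × 90.2 ≈ 226.1801 billion.
After the change m₂ = (1 + 0.439) / (0.07 + 0.439) ≈ 2.82711, so M₂ = 2.82711 × 90.2 ≈ 255.0053 billion.
ΔM = M₂ − M₁ = 255.0053 − 226.1801 = 28.8252 billion.

R$28.83 billion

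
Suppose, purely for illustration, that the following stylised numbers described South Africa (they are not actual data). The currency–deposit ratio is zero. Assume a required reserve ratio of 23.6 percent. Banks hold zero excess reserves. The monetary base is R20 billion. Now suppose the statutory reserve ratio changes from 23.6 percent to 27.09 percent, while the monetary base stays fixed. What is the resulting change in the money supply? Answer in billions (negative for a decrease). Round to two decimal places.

Initially m₁ = 1 / (0.236) ≈ 4.23729, so M₁ = 4.23729 × 20 = 84.7458 billion.
After the change m₂ = 1 / (0.2709) ≈ 3.69140, so M₂ = 3.69140 × 20 = 73.828 billion.
ΔM = M₂ − M₁ = 73.828 − 84.7458 = -10.9178 billion.

-10.92 billion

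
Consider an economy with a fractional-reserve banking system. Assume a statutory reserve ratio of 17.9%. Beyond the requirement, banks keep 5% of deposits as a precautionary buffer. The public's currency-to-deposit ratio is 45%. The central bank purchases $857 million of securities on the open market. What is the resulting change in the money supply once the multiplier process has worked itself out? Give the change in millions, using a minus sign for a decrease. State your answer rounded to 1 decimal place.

$1830.1 million

The money multiplier is m = (1 + c) / (rr + e + c) = (1 + 0.45) / (0.179 + 0.05 + 0.45) ≈ 2.13549.
The purchase adds 857 million of base, so ΔM = m × ΔMB = 2.13549 × (+857) ≈ 1830.1149 million.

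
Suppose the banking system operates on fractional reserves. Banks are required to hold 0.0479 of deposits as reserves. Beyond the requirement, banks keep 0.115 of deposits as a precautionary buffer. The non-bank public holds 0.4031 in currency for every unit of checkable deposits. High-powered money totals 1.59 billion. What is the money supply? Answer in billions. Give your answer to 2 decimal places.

3.94 billion

The money multiplier is m = (1 + c) / (rr + e + c) = (1 + 0.4031) / (0.0479 + 0.115 + 0.4031) ≈ 2.4790.
So M = m × MB = 2.4790 × 1.59 ≈ 3.9416 billion.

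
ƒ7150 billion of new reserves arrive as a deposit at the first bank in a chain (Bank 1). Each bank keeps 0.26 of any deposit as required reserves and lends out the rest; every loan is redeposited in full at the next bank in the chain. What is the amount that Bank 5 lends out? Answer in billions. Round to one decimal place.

ƒ1586.6 billion

Each bank lends a fraction (1 − rr) = 0.7400 of the deposit it receives, so Bank 5 receives 7150·0.7400^4 and lends 7150·0.7400^5 ≈ 1586.5897 billion.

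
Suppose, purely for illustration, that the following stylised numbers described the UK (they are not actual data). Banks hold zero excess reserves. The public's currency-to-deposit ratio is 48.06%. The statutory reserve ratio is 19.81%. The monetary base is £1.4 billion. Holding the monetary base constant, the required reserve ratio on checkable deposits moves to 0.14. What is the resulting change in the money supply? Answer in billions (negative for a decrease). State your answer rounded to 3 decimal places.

Initially m₁ = (1 + 0.4806) / (0.1981 + 0.4806) ≈ 2.18152, so M₁ = 2.18152 × 1.4 ≈ 3.0541 billion.
After the change m₂ = (1 + 0.4806) / (0.14 + 0.4806) ≈ 2.38576, so M₂ = 2.38576 × 1.4 ≈ 3.3401 billion.
ΔM = M₂ − M₁ = 3.3401 − 3.0541 = 0.286 billion.

£0.286 billion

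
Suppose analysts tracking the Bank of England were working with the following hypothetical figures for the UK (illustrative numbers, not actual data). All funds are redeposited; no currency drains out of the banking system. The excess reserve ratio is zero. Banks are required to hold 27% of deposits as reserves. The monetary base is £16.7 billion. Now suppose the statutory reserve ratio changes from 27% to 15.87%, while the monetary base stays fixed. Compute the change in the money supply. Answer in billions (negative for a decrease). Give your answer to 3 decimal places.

Initially m₁ = 1 / (0.27) ≈ 3.703704, so M₁ = 3.703704 × 16.7 ≈ 61.8519 billion.
After the change m₂ = 1 / (0.1587) ≈ 6.301197, so M₂ = 6.301197 × 16.7 ≈ 105.23 billion.
ΔM = M₂ − M₁ = 105.23 − 61.8519 = 43.3781 billion.

£43.378 billion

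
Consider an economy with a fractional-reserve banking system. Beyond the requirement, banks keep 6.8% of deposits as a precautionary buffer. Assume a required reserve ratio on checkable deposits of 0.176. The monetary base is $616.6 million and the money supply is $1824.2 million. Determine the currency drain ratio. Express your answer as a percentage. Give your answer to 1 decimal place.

14.2%

Using m = M/MB = 1824.2/616.6 ≈ 2.958482. From m = (1 + c)/(c + rr + e), rearranging gives 1 + c = m·(c + rr + e), so c·(1 − m) = m·(rr + e) − 1.
Hence c = [m·(rr + e) − 1]/(1 − m) = [2.958482 × (0.176 + 0.068) − 1] / (1 − 2.958482) ≈ 0.142013.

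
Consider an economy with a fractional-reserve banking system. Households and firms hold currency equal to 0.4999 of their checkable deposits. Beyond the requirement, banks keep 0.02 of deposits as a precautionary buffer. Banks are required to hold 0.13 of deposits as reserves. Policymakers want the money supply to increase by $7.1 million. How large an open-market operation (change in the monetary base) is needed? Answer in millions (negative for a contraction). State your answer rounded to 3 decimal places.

$3.076 million

The money multiplier is m = (1 + c) / (rr + e + c) = (1 + 0.4999) / (0.13 + 0.02 + 0.4999) ≈ 2.30789.
ΔMB = ΔM / m = (+7.1) / 2.30789 ≈ 3.0764 million.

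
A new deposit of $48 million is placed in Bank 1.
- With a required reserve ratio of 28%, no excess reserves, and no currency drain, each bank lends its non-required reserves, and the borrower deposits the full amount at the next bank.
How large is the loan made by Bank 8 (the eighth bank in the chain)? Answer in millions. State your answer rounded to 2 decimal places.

$3.47 million

Each bank lends a fraction (1 − rr) = 0.7200 of the deposit it receives, so Bank 8 receives 48·0.7200^7 and lends 48·0.7200^8 ≈ 3.4666 million.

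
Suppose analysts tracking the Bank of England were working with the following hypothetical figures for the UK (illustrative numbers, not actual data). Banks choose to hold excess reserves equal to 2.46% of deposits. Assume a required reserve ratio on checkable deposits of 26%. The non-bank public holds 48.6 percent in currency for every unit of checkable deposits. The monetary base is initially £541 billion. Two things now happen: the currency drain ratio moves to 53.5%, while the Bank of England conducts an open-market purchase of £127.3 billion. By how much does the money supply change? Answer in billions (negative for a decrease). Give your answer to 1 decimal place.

£208.4 billion

Before: m₁ = (1 + 0.486) / (0.26 + 0.0246 + 0.486) ≈ 1.92837, MB₁ = 541, so M₁ = 1.92837 × 541 ≈ 1043.2482 billion.
After: m₂ = (1 + 0.535) / (0.26 + 0.0246 + 0.535) ≈ 1.87286, MB₂ = 541 + 127.3 = 668.3, so M₂ = 1.87286 × 668.3 ≈ 1251.6323 billion.
ΔM = M₂ − M₁ = 1251.6323 − 1043.2482 = 208.3841 billion.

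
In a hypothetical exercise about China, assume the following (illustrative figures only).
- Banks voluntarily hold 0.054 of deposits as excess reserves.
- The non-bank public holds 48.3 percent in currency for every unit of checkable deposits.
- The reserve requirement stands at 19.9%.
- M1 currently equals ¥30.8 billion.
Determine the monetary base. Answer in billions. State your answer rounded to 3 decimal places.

The money multiplier is m = (1 + c) / (rr + e + c) = (1 + 0.483) / (0.199 + 0.054 + 0.483) ≈ 2.014946.
MB = M / m = 30.8 / 2.014946 ≈ 15.2858 billion.

¥15.286 billion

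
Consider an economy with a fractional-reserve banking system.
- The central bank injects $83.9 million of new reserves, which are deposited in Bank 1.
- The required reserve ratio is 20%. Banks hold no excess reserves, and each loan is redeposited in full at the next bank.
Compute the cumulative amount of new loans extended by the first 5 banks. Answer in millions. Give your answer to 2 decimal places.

Bank i lends (1 − rr)^i of the original deposit: Bank 1 lends 83.9·0.8000 = 67.1200, Bank 2 lends 83.9·0.8000² = 53.6960, and so on.
Summing a geometric series: total = 83.9·[0.8000·(1 − 0.8000^5) / (1 − 0.8000)] ≈ 225.6306 million.

$225.63 million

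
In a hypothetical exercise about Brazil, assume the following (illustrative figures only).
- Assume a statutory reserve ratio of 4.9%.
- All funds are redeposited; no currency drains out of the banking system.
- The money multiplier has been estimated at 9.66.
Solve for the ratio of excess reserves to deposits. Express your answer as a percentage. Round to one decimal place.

5.5%

Using m = 9.66. Since m = (1 + c)/(c + rr + e), the denominator satisfies c + rr + e = (1 + c)/m = (1 + 0) / 9.66 ≈ 0.103520.
With c = 0 and rr = 0.049, the ratio of excess reserves to deposits is 0.103520 − 0 − 0.049 = 0.05452.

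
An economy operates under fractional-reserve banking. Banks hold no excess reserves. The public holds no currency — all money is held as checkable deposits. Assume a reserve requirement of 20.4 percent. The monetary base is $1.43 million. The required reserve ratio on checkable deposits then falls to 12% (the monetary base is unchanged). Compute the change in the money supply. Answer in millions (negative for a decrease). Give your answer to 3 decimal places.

$4.907 million

Initially m₁ = 1 / (0.204) ≈ 4.90196, so M₁ = 4.90196 × 1.43 ≈ 7.0098 million.
After the change m₂ = 1 / (0.12) ≈ 8.33333, so M₂ = 8.33333 × 1.43 ≈ 11.9167 million.
ΔM = M₂ − M₁ = 11.9167 − 7.0098 = 4.9069 million.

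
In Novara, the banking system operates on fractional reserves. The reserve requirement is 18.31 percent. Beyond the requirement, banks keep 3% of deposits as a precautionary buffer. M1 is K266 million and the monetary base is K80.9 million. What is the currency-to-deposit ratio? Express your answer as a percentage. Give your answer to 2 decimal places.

13.08%

Using m = M/MB = 266/80.9 ≈ 3.288010. From m = (1 + c)/(c + rr + e), rearranging gives 1 + c = m·(c + rr + e), so c·(1 − m) = m·(rr + e) − 1.
Hence c = [m·(rr + e) − 1]/(1 − m) = [3.288010 × (0.1831 + 0.03) − 1] / (1 − 3.288010) ≈ 0.130823.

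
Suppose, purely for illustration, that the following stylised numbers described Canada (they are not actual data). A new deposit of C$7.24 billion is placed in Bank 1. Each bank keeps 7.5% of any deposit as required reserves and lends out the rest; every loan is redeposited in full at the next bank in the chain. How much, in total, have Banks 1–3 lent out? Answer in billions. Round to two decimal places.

Bank i lends (1 − rr)^i of the original deposit: Bank 1 lends 7.24·0.9250 = 6.6970, Bank 2 lends 7.24·0.9250² ≈ 6.1947, and so on.
Summing a geometric series: total = 7.24·[0.9250·(1 − 0.9250^3) / (1 − 0.9250)] ≈ 18.6218 billion.

C$18.62 billion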